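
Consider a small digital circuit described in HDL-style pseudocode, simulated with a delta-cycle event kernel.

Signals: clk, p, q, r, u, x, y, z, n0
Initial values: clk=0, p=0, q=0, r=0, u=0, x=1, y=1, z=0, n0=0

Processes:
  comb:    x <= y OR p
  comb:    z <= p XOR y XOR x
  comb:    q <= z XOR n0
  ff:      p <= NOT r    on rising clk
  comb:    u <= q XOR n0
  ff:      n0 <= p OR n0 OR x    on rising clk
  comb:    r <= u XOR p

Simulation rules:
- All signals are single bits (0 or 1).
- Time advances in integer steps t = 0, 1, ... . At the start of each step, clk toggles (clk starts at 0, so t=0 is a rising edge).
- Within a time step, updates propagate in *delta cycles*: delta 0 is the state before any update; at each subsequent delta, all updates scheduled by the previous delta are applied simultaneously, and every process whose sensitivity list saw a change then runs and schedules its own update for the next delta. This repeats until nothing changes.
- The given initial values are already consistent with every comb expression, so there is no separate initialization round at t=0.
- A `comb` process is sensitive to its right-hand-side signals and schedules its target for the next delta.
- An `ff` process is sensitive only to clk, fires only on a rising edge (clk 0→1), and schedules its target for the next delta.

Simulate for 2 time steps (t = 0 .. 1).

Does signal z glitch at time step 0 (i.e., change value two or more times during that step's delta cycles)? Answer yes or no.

[bits: y,clk,q,u,r,x,z,n0,p]
t=0: Δ0=100001000 Δ1=110001000 Δ2=110001011 Δ3=111111111 Δ4=110001111 Δ5=110111111 Δ6=110101111 | 6Δ
t=1: Δ0=110101111 Δ1=100101111 | 1Δ

no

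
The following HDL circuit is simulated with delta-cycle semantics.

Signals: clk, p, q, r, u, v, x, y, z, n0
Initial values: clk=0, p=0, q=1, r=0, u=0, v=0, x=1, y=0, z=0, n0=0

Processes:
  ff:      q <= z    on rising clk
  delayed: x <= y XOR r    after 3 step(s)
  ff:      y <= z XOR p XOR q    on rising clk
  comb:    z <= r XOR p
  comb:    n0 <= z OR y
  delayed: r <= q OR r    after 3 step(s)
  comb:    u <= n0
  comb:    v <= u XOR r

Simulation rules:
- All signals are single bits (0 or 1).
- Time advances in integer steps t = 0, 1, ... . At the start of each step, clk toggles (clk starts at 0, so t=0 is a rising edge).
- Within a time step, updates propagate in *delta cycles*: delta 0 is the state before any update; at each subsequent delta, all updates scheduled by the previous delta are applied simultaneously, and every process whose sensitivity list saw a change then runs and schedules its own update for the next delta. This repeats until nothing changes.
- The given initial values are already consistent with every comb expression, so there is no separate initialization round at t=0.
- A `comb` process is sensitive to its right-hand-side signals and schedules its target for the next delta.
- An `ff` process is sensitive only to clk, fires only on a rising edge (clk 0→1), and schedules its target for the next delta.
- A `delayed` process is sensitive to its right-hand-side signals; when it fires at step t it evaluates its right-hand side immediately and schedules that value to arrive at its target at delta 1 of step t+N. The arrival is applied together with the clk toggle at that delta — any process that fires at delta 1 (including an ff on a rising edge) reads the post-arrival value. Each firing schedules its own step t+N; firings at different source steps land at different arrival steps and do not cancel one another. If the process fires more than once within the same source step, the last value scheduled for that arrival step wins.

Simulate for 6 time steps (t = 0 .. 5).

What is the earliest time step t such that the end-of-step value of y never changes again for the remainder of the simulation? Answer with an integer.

2

t=0 Δ0: p=0 x=1 q=1 r=0 n0=0 v=0 y=0 clk=0 u=0 z=0
  Δ1: clk:0→1
  Δ2: q:1→0, y:0→1
  Δ3: n0:0→1
  Δ4: u:0→1
  Δ5: v:0→1
  (5Δ to stable)
t=1 Δ0: p=0 x=1 q=0 r=0 n0=1 v=1 y=1 clk=1 u=1 z=0
  Δ1: clk:1→0
  (1Δ to stable)
t=2 Δ0: p=0 x=1 q=0 r=0 n0=1 v=1 y=1 clk=0 u=1 z=0
  Δ1: clk:0→1
  Δ2: y:1→0
  Δ3: n0:1→0
  Δ4: u:1→0
  Δ5: v:1→0
  (5Δ to stable)
t=3 Δ0: p=0 x=1 q=0 r=0 n0=0 v=0 y=0 clk=1 u=0 z=0
  Δ1: clk:1→0
  (1Δ to stable)
t=4 Δ0: p=0 x=1 q=0 r=0 n0=0 v=0 y=0 clk=0 u=0 z=0
  Δ1: clk:0→1
  (1Δ to stable)
t=5 Δ0: p=0 x=1 q=0 r=0 n0=0 v=0 y=0 clk=1 u=0 z=0
  Δ1: x:1→0, clk:1→0
  (1Δ to stable)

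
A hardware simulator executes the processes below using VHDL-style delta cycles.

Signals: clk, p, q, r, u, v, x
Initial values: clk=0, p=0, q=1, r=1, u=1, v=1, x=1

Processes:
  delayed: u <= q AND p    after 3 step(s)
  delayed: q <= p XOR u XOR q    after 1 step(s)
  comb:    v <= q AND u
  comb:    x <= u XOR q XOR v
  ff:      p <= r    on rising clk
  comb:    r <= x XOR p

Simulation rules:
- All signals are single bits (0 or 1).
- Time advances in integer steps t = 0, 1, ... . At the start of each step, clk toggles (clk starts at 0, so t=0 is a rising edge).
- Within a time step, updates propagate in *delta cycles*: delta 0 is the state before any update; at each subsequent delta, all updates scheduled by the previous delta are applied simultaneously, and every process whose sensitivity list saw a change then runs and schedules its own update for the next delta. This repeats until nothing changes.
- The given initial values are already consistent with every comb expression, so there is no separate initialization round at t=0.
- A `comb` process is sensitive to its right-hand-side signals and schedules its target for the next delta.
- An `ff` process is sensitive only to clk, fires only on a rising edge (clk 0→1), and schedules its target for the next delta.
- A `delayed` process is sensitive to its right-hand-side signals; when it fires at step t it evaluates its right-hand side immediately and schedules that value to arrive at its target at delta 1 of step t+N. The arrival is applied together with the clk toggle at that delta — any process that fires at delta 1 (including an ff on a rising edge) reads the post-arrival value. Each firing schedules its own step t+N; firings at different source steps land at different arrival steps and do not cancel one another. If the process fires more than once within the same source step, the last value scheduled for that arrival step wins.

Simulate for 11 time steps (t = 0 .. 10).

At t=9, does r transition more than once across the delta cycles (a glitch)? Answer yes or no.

yes

t0.Δ0 x=1 q=1 v=1 clk=0 p=0 r=1 u=1
t0.Δ1 x=1 q=1 v=1 clk=1 p=0 r=1 u=1
t0.Δ2 x=1 q=1 v=1 clk=1 p=1 r=1 u=1
t0.Δ3 x=1 q=1 v=1 clk=1 p=1 r=0 u=1
t1.Δ0 x=1 q=1 v=1 clk=1 p=1 r=0 u=1
t1.Δ1 x=1 q=1 v=1 clk=0 p=1 r=0 u=1
t2.Δ0 x=1 q=1 v=1 clk=0 p=1 r=0 u=1
t2.Δ1 x=1 q=1 v=1 clk=1 p=1 r=0 u=1
t2.Δ2 x=1 q=1 v=1 clk=1 p=0 r=0 u=1
t2.Δ3 x=1 q=1 v=1 clk=1 p=0 r=1 u=1
t3.Δ0 x=1 q=1 v=1 clk=1 p=0 r=1 u=1
t3.Δ1 x=1 q=0 v=1 clk=0 p=0 r=1 u=1
t3.Δ2 x=0 q=0 v=0 clk=0 p=0 r=1 u=1
t3.Δ3 x=1 q=0 v=0 clk=0 p=0 r=0 u=1
t3.Δ4 x=1 q=0 v=0 clk=0 p=0 r=1 u=1
t4.Δ0 x=1 q=0 v=0 clk=0 p=0 r=1 u=1
t4.Δ1 x=1 q=1 v=0 clk=1 p=0 r=1 u=1
t4.Δ2 x=0 q=1 v=1 clk=1 p=1 r=1 u=1
t4.Δ3 x=1 q=1 v=1 clk=1 p=1 r=1 u=1
t4.Δ4 x=1 q=1 v=1 clk=1 p=1 r=0 u=1
t5.Δ0 x=1 q=1 v=1 clk=1 p=1 r=0 u=1
t5.Δ1 x=1 q=1 v=1 clk=0 p=1 r=0 u=0
t5.Δ2 x=0 q=1 v=0 clk=0 p=1 r=0 u=0
t5.Δ3 x=1 q=1 v=0 clk=0 p=1 r=1 u=0
t5.Δ4 x=1 q=1 v=0 clk=0 p=1 r=0 u=0
t6.Δ0 x=1 q=1 v=0 clk=0 p=1 r=0 u=0
t6.Δ1 x=1 q=0 v=0 clk=1 p=1 r=0 u=0
t6.Δ2 x=0 q=0 v=0 clk=1 p=0 r=0 u=0
t7.Δ0 x=0 q=0 v=0 clk=1 p=0 r=0 u=0
t7.Δ1 x=0 q=0 v=0 clk=0 p=0 r=0 u=1
t7.Δ2 x=1 q=0 v=0 clk=0 p=0 r=0 u=1
t7.Δ3 x=1 q=0 v=0 clk=0 p=0 r=1 u=1
t8.Δ0 x=1 q=0 v=0 clk=0 p=0 r=1 u=1
t8.Δ1 x=1 q=1 v=0 clk=1 p=0 r=1 u=1
t8.Δ2 x=0 q=1 v=1 clk=1 p=1 r=1 u=1
t8.Δ3 x=1 q=1 v=1 clk=1 p=1 r=1 u=1
t8.Δ4 x=1 q=1 v=1 clk=1 p=1 r=0 u=1
t9.Δ0 x=1 q=1 v=1 clk=1 p=1 r=0 u=1
t9.Δ1 x=1 q=1 v=1 clk=0 p=1 r=0 u=0
t9.Δ2 x=0 q=1 v=0 clk=0 p=1 r=0 u=0
t9.Δ3 x=1 q=1 v=0 clk=0 p=1 r=1 u=0
t9.Δ4 x=1 q=1 v=0 clk=0 p=1 r=0 u=0
t10.Δ0 x=1 q=1 v=0 clk=0 p=1 r=0 u=0
t10.Δ1 x=1 q=0 v=0 clk=1 p=1 r=0 u=0
t10.Δ2 x=0 q=0 v=0 clk=1 p=0 r=0 u=0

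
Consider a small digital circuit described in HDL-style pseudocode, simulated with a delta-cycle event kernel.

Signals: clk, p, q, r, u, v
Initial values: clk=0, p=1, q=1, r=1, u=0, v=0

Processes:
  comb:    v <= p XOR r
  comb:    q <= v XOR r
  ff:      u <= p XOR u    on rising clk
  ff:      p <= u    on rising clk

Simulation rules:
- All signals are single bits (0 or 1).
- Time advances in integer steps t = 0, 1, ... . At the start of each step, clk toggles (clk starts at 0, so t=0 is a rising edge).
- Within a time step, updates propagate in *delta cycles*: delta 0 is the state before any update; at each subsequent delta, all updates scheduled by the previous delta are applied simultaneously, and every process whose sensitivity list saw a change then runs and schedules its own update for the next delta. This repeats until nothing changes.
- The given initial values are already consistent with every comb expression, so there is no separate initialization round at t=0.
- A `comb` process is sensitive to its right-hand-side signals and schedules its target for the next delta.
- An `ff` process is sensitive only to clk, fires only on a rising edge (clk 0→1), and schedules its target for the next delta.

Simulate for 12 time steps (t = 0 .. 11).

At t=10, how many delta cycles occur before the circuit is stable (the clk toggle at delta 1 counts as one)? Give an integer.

t=0 Δ0: q=1 p=1 u=0 r=1 v=0 clk=0
  Δ1: clk:0→1
  Δ2: p:1→0, u:0→1
  Δ3: v:0→1
  Δ4: q:1→0
  (4Δ to stable)
t=1 Δ0: q=0 p=0 u=1 r=1 v=1 clk=1
  Δ1: clk:1→0
  (1Δ to stable)
t=2 Δ0: q=0 p=0 u=1 r=1 v=1 clk=0
  Δ1: clk:0→1
  Δ2: p:0→1
  Δ3: v:1→0
  Δ4: q:0→1
  (4Δ to stable)
t=3 Δ0: q=1 p=1 u=1 r=1 v=0 clk=1
  Δ1: clk:1→0
  (1Δ to stable)
t=4 Δ0: q=1 p=1 u=1 r=1 v=0 clk=0
  Δ1: clk:0→1
  Δ2: u:1→0
  (2Δ to stable)
t=5 Δ0: q=1 p=1 u=0 r=1 v=0 clk=1
  Δ1: clk:1→0
  (1Δ to stable)
t=6 Δ0: q=1 p=1 u=0 r=1 v=0 clk=0
  Δ1: clk:0→1
  Δ2: p:1→0, u:0→1
  Δ3: v:0→1
  Δ4: q:1→0
  (4Δ to stable)
t=7 Δ0: q=0 p=0 u=1 r=1 v=1 clk=1
  Δ1: clk:1→0
  (1Δ to stable)
t=8 Δ0: q=0 p=0 u=1 r=1 v=1 clk=0
  Δ1: clk:0→1
  Δ2: p:0→1
  Δ3: v:1→0
  Δ4: q:0→1
  (4Δ to stable)
t=9 Δ0: q=1 p=1 u=1 r=1 v=0 clk=1
  Δ1: clk:1→0
  (1Δ to stable)
t=10 Δ0: q=1 p=1 u=1 r=1 v=0 clk=0
  Δ1: clk:0→1
  Δ2: u:1→0
  (2Δ to stable)
t=11 Δ0: q=1 p=1 u=0 r=1 v=0 clk=1
  Δ1: clk:1→0
  (1Δ to stable)

2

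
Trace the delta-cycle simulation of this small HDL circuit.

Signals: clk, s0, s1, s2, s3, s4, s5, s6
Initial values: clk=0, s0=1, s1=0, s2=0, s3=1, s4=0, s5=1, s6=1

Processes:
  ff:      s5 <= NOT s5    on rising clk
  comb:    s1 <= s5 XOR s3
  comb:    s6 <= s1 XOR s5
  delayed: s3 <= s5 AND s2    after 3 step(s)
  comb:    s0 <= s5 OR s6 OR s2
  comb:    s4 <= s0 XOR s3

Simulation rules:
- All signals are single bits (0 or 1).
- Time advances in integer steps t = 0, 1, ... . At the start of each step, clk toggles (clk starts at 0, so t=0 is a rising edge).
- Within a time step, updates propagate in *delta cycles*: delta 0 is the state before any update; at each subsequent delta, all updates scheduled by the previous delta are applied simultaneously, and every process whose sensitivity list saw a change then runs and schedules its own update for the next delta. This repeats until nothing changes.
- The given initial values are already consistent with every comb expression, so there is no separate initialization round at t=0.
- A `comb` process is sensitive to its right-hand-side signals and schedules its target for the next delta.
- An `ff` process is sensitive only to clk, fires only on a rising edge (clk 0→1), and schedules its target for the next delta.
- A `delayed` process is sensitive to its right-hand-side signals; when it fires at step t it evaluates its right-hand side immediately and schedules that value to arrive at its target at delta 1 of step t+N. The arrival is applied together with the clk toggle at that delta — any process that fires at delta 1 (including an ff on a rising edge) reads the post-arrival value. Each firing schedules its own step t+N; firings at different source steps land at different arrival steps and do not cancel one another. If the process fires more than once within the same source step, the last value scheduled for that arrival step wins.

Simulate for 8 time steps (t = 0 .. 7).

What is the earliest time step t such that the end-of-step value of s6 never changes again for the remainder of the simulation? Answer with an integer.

t=0 Δ0: s5=1 s2=0 s1=0 s6=1 s4=0 s3=1 clk=0 s0=1
  Δ1: clk:0→1
  Δ2: s5:1→0
  Δ3: s1:0→1, s6:1→0
  Δ4: s6:0→1, s0:1→0
  Δ5: s4:0→1, s0:0→1
  Δ6: s4:1→0
  (6Δ to stable)
t=1 Δ0: s5=0 s2=0 s1=1 s6=1 s4=0 s3=1 clk=1 s0=1
  Δ1: clk:1→0
  (1Δ to stable)
t=2 Δ0: s5=0 s2=0 s1=1 s6=1 s4=0 s3=1 clk=0 s0=1
  Δ1: clk:0→1
  Δ2: s5:0→1
  Δ3: s1:1→0, s6:1→0
  Δ4: s6:0→1
  (4Δ to stable)
t=3 Δ0: s5=1 s2=0 s1=0 s6=1 s4=0 s3=1 clk=1 s0=1
  Δ1: s3:1→0, clk:1→0
  Δ2: s1:0→1, s4:0→1
  Δ3: s6:1→0
  (3Δ to stable)
t=4 Δ0: s5=1 s2=0 s1=1 s6=0 s4=1 s3=0 clk=0 s0=1
  Δ1: clk:0→1
  Δ2: s5:1→0
  Δ3: s1:1→0, s6:0→1, s0:1→0
  Δ4: s6:1→0, s4:1→0, s0:0→1
  Δ5: s4:0→1, s0:1→0
  Δ6: s4:1→0
  (6Δ to stable)
t=5 Δ0: s5=0 s2=0 s1=0 s6=0 s4=0 s3=0 clk=1 s0=0
  Δ1: clk:1→0
  (1Δ to stable)
t=6 Δ0: s5=0 s2=0 s1=0 s6=0 s4=0 s3=0 clk=0 s0=0
  Δ1: clk:0→1
  Δ2: s5:0→1
  Δ3: s1:0→1, s6:0→1, s0:0→1
  Δ4: s6:1→0, s4:0→1
  (4Δ to stable)
t=7 Δ0: s5=1 s2=0 s1=1 s6=0 s4=1 s3=0 clk=1 s0=1
  Δ1: clk:1→0
  (1Δ to stable)

3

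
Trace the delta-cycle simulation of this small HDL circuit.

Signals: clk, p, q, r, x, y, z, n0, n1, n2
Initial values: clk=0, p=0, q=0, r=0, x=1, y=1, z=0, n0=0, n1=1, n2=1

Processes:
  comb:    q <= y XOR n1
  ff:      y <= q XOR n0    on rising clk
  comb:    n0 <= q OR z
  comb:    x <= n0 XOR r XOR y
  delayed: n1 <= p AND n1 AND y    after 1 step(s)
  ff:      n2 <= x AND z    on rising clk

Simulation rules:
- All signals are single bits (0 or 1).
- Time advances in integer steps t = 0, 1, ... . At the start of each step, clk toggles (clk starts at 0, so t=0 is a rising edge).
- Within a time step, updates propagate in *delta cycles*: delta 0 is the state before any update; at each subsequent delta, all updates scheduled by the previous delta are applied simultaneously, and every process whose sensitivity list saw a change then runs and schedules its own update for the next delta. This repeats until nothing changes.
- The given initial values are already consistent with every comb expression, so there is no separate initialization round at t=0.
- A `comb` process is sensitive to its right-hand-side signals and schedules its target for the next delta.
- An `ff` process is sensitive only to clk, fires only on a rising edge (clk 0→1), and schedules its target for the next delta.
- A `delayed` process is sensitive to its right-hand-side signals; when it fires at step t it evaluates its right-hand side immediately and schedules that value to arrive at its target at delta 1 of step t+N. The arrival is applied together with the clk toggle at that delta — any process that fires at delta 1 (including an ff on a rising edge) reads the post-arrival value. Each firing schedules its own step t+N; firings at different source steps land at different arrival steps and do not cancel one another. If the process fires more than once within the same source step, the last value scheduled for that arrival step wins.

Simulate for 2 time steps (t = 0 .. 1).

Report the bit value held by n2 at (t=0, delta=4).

0

t=0 Δ0: n2=1 q=0 p=0 n1=1 r=0 n0=0 y=1 z=0 x=1 clk=0
  Δ1: clk:0→1
  Δ2: n2:1→0, y:1→0
  Δ3: q:0→1, x:1→0
  Δ4: n0:0→1
  Δ5: x:0→1
  (5Δ to stable)
t=1 Δ0: n2=0 q=1 p=0 n1=1 r=0 n0=1 y=0 z=0 x=1 clk=1
  Δ1: n1:1→0, clk:1→0
  Δ2: q:1→0
  Δ3: n0:1→0
  Δ4: x:1→0
  (4Δ to stable)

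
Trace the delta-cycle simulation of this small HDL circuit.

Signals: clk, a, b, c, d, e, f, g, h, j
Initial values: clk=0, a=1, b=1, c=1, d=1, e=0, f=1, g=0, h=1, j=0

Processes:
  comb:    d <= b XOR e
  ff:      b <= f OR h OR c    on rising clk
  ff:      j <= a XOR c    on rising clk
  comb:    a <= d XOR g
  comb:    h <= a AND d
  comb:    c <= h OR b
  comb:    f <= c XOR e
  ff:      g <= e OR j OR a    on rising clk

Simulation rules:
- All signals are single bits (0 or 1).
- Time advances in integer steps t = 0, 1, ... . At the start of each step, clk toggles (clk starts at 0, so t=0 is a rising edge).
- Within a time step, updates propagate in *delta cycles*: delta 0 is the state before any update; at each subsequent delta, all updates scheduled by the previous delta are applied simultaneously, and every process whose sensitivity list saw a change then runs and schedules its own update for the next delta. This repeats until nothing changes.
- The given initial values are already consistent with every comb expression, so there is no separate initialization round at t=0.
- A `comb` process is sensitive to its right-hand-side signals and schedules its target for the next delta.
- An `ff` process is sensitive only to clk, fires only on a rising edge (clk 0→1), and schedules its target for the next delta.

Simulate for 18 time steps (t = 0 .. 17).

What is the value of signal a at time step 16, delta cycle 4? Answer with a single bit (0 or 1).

0

t0.Δ0 c=1 j=0 a=1 g=0 d=1 clk=0 e=0 h=1 b=1 f=1
t0.Δ1 c=1 j=0 a=1 g=0 d=1 clk=1 e=0 h=1 b=1 f=1
t0.Δ2 c=1 j=0 a=1 g=1 d=1 clk=1 e=0 h=1 b=1 f=1
t0.Δ3 c=1 j=0 a=0 g=1 d=1 clk=1 e=0 h=1 b=1 f=1
t0.Δ4 c=1 j=0 a=0 g=1 d=1 clk=1 e=0 h=0 b=1 f=1
t1.Δ0 c=1 j=0 a=0 g=1 d=1 clk=1 e=0 h=0 b=1 f=1
t1.Δ1 c=1 j=0 a=0 g=1 d=1 clk=0 e=0 h=0 b=1 f=1
t2.Δ0 c=1 j=0 a=0 g=1 d=1 clk=0 e=0 h=0 b=1 f=1
t2.Δ1 c=1 j=0 a=0 g=1 d=1 clk=1 e=0 h=0 b=1 f=1
t2.Δ2 c=1 j=1 a=0 g=0 d=1 clk=1 e=0 h=0 b=1 f=1
t2.Δ3 c=1 j=1 a=1 g=0 d=1 clk=1 e=0 h=0 b=1 f=1
t2.Δ4 c=1 j=1 a=1 g=0 d=1 clk=1 e=0 h=1 b=1 f=1
t3.Δ0 c=1 j=1 a=1 g=0 d=1 clk=1 e=0 h=1 b=1 f=1
t3.Δ1 c=1 j=1 a=1 g=0 d=1 clk=0 e=0 h=1 b=1 f=1
t4.Δ0 c=1 j=1 a=1 g=0 d=1 clk=0 e=0 h=1 b=1 f=1
t4.Δ1 c=1 j=1 a=1 g=0 d=1 clk=1 e=0 h=1 b=1 f=1
t4.Δ2 c=1 j=0 a=1 g=1 d=1 clk=1 e=0 h=1 b=1 f=1
t4.Δ3 c=1 j=0 a=0 g=1 d=1 clk=1 e=0 h=1 b=1 f=1
t4.Δ4 c=1 j=0 a=0 g=1 d=1 clk=1 e=0 h=0 b=1 f=1
t5.Δ0 c=1 j=0 a=0 g=1 d=1 clk=1 e=0 h=0 b=1 f=1
t5.Δ1 c=1 j=0 a=0 g=1 d=1 clk=0 e=0 h=0 b=1 f=1
t6.Δ0 c=1 j=0 a=0 g=1 d=1 clk=0 e=0 h=0 b=1 f=1
t6.Δ1 c=1 j=0 a=0 g=1 d=1 clk=1 e=0 h=0 b=1 f=1
t6.Δ2 c=1 j=1 a=0 g=0 d=1 clk=1 e=0 h=0 b=1 f=1
t6.Δ3 c=1 j=1 a=1 g=0 d=1 clk=1 e=0 h=0 b=1 f=1
t6.Δ4 c=1 j=1 a=1 g=0 d=1 clk=1 e=0 h=1 b=1 f=1
t7.Δ0 c=1 j=1 a=1 g=0 d=1 clk=1 e=0 h=1 b=1 f=1
t7.Δ1 c=1 j=1 a=1 g=0 d=1 clk=0 e=0 h=1 b=1 f=1
t8.Δ0 c=1 j=1 a=1 g=0 d=1 clk=0 e=0 h=1 b=1 f=1
t8.Δ1 c=1 j=1 a=1 g=0 d=1 clk=1 e=0 h=1 b=1 f=1
t8.Δ2 c=1 j=0 a=1 g=1 d=1 clk=1 e=0 h=1 b=1 f=1
t8.Δ3 c=1 j=0 a=0 g=1 d=1 clk=1 e=0 h=1 b=1 f=1
t8.Δ4 c=1 j=0 a=0 g=1 d=1 clk=1 e=0 h=0 b=1 f=1
t9.Δ0 c=1 j=0 a=0 g=1 d=1 clk=1 e=0 h=0 b=1 f=1
t9.Δ1 c=1 j=0 a=0 g=1 d=1 clk=0 e=0 h=0 b=1 f=1
t10.Δ0 c=1 j=0 a=0 g=1 d=1 clk=0 e=0 h=0 b=1 f=1
t10.Δ1 c=1 j=0 a=0 g=1 d=1 clk=1 e=0 h=0 b=1 f=1
t10.Δ2 c=1 j=1 a=0 g=0 d=1 clk=1 e=0 h=0 b=1 f=1
t10.Δ3 c=1 j=1 a=1 g=0 d=1 clk=1 e=0 h=0 b=1 f=1
t10.Δ4 c=1 j=1 a=1 g=0 d=1 clk=1 e=0 h=1 b=1 f=1
t11.Δ0 c=1 j=1 a=1 g=0 d=1 clk=1 e=0 h=1 b=1 f=1
t11.Δ1 c=1 j=1 a=1 g=0 d=1 clk=0 e=0 h=1 b=1 f=1
t12.Δ0 c=1 j=1 a=1 g=0 d=1 clk=0 e=0 h=1 b=1 f=1
t12.Δ1 c=1 j=1 a=1 g=0 d=1 clk=1 e=0 h=1 b=1 f=1
t12.Δ2 c=1 j=0 a=1 g=1 d=1 clk=1 e=0 h=1 b=1 f=1
t12.Δ3 c=1 j=0 a=0 g=1 d=1 clk=1 e=0 h=1 b=1 f=1
t12.Δ4 c=1 j=0 a=0 g=1 d=1 clk=1 e=0 h=0 b=1 f=1
t13.Δ0 c=1 j=0 a=0 g=1 d=1 clk=1 e=0 h=0 b=1 f=1
t13.Δ1 c=1 j=0 a=0 g=1 d=1 clk=0 e=0 h=0 b=1 f=1
t14.Δ0 c=1 j=0 a=0 g=1 d=1 clk=0 e=0 h=0 b=1 f=1
t14.Δ1 c=1 j=0 a=0 g=1 d=1 clk=1 e=0 h=0 b=1 f=1
t14.Δ2 c=1 j=1 a=0 g=0 d=1 clk=1 e=0 h=0 b=1 f=1
t14.Δ3 c=1 j=1 a=1 g=0 d=1 clk=1 e=0 h=0 b=1 f=1
t14.Δ4 c=1 j=1 a=1 g=0 d=1 clk=1 e=0 h=1 b=1 f=1
t15.Δ0 c=1 j=1 a=1 g=0 d=1 clk=1 e=0 h=1 b=1 f=1
t15.Δ1 c=1 j=1 a=1 g=0 d=1 clk=0 e=0 h=1 b=1 f=1
t16.Δ0 c=1 j=1 a=1 g=0 d=1 clk=0 e=0 h=1 b=1 f=1
t16.Δ1 c=1 j=1 a=1 g=0 d=1 clk=1 e=0 h=1 b=1 f=1
t16.Δ2 c=1 j=0 a=1 g=1 d=1 clk=1 e=0 h=1 b=1 f=1
t16.Δ3 c=1 j=0 a=0 g=1 d=1 clk=1 e=0 h=1 b=1 f=1
t16.Δ4 c=1 j=0 a=0 g=1 d=1 clk=1 e=0 h=0 b=1 f=1
t17.Δ0 c=1 j=0 a=0 g=1 d=1 clk=1 e=0 h=0 b=1 f=1
t17.Δ1 c=1 j=0 a=0 g=1 d=1 clk=0 e=0 h=0 b=1 f=1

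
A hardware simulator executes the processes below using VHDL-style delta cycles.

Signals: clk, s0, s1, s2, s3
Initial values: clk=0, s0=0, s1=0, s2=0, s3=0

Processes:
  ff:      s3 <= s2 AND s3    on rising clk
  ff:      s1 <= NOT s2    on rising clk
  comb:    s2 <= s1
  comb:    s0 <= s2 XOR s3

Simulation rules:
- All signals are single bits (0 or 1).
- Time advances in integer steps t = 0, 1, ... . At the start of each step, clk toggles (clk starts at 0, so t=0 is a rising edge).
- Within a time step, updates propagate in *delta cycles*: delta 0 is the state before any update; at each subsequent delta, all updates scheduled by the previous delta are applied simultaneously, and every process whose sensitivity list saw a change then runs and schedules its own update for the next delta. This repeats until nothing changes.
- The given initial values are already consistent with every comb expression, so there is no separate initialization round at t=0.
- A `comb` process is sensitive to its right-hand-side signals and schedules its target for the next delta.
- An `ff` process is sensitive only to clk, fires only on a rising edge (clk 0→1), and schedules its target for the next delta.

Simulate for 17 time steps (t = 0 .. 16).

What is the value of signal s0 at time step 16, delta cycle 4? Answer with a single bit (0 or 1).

t=0 Δ0: s1=0 s0=0 clk=0 s3=0 s2=0
  Δ1: clk:0→1
  Δ2: s1:0→1
  Δ3: s2:0→1
  Δ4: s0:0→1
  (4Δ to stable)
t=1 Δ0: s1=1 s0=1 clk=1 s3=0 s2=1
  Δ1: clk:1→0
  (1Δ to stable)
t=2 Δ0: s1=1 s0=1 clk=0 s3=0 s2=1
  Δ1: clk:0→1
  Δ2: s1:1→0
  Δ3: s2:1→0
  Δ4: s0:1→0
  (4Δ to stable)
t=3 Δ0: s1=0 s0=0 clk=1 s3=0 s2=0
  Δ1: clk:1→0
  (1Δ to stable)
t=4 Δ0: s1=0 s0=0 clk=0 s3=0 s2=0
  Δ1: clk:0→1
  Δ2: s1:0→1
  Δ3: s2:0→1
  Δ4: s0:0→1
  (4Δ to stable)
t=5 Δ0: s1=1 s0=1 clk=1 s3=0 s2=1
  Δ1: clk:1→0
  (1Δ to stable)
t=6 Δ0: s1=1 s0=1 clk=0 s3=0 s2=1
  Δ1: clk:0→1
  Δ2: s1:1→0
  Δ3: s2:1→0
  Δ4: s0:1→0
  (4Δ to stable)
t=7 Δ0: s1=0 s0=0 clk=1 s3=0 s2=0
  Δ1: clk:1→0
  (1Δ to stable)
t=8 Δ0: s1=0 s0=0 clk=0 s3=0 s2=0
  Δ1: clk:0→1
  Δ2: s1:0→1
  Δ3: s2:0→1
  Δ4: s0:0→1
  (4Δ to stable)
t=9 Δ0: s1=1 s0=1 clk=1 s3=0 s2=1
  Δ1: clk:1→0
  (1Δ to stable)
t=10 Δ0: s1=1 s0=1 clk=0 s3=0 s2=1
  Δ1: clk:0→1
  Δ2: s1:1→0
  Δ3: s2:1→0
  Δ4: s0:1→0
  (4Δ to stable)
t=11 Δ0: s1=0 s0=0 clk=1 s3=0 s2=0
  Δ1: clk:1→0
  (1Δ to stable)
t=12 Δ0: s1=0 s0=0 clk=0 s3=0 s2=0
  Δ1: clk:0→1
  Δ2: s1:0→1
  Δ3: s2:0→1
  Δ4: s0:0→1
  (4Δ to stable)
t=13 Δ0: s1=1 s0=1 clk=1 s3=0 s2=1
  Δ1: clk:1→0
  (1Δ to stable)
t=14 Δ0: s1=1 s0=1 clk=0 s3=0 s2=1
  Δ1: clk:0→1
  Δ2: s1:1→0
  Δ3: s2:1→0
  Δ4: s0:1→0
  (4Δ to stable)
t=15 Δ0: s1=0 s0=0 clk=1 s3=0 s2=0
  Δ1: clk:1→0
  (1Δ to stable)
t=16 Δ0: s1=0 s0=0 clk=0 s3=0 s2=0
  Δ1: clk:0→1
  Δ2: s1:0→1
  Δ3: s2:0→1
  Δ4: s0:0→1
  (4Δ to stable)

1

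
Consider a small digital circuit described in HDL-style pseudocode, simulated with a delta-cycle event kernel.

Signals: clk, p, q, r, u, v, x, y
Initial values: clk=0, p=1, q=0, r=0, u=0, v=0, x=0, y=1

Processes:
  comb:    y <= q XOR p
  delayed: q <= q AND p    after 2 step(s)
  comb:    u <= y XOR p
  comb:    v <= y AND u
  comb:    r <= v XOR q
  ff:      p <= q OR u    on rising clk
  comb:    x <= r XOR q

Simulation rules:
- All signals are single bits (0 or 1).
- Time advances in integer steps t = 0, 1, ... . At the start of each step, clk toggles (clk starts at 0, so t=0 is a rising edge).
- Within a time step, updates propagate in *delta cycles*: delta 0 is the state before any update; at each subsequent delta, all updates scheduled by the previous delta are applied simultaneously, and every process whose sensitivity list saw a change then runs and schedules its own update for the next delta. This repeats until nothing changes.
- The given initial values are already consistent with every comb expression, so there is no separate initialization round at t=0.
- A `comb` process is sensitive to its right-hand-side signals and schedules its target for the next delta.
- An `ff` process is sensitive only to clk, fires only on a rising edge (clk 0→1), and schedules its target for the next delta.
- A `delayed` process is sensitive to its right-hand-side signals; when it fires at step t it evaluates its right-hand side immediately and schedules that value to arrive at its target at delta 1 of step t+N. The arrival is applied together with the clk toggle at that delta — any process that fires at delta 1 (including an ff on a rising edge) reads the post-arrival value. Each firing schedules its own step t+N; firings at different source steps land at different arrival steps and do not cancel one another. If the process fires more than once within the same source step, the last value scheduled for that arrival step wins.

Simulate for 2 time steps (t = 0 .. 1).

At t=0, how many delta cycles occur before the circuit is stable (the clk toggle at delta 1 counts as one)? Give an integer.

4

[bits: u,clk,v,r,x,q,y,p]
t=0: Δ0=00000011 Δ1=01000011 Δ2=01000010 Δ3=11000000 Δ4=01000000 | 4Δ
t=1: Δ0=01000000 Δ1=00000000 | 1Δ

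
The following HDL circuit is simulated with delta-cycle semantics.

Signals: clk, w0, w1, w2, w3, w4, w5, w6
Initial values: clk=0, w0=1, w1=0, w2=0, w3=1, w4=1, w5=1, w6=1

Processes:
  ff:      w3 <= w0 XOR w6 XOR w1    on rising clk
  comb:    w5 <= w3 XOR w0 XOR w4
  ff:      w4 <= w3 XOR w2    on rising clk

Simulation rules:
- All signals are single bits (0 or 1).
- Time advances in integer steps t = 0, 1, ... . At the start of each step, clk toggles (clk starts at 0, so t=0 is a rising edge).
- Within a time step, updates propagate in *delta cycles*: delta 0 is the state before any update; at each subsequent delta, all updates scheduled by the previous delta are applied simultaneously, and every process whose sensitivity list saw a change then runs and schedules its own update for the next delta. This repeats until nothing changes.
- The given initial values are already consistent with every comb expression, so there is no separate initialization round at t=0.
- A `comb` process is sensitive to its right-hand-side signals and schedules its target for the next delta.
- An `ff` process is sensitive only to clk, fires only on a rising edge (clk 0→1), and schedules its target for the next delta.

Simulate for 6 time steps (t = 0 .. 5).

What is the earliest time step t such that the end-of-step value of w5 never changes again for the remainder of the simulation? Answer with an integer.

t=0 Δ0: w5=1 w4=1 w2=0 clk=0 w6=1 w1=0 w0=1 w3=1
  Δ1: clk:0→1
  Δ2: w3:1→0
  Δ3: w5:1→0
  (3Δ to stable)
t=1 Δ0: w5=0 w4=1 w2=0 clk=1 w6=1 w1=0 w0=1 w3=0
  Δ1: clk:1→0
  (1Δ to stable)
t=2 Δ0: w5=0 w4=1 w2=0 clk=0 w6=1 w1=0 w0=1 w3=0
  Δ1: clk:0→1
  Δ2: w4:1→0
  Δ3: w5:0→1
  (3Δ to stable)
t=3 Δ0: w5=1 w4=0 w2=0 clk=1 w6=1 w1=0 w0=1 w3=0
  Δ1: clk:1→0
  (1Δ to stable)
t=4 Δ0: w5=1 w4=0 w2=0 clk=0 w6=1 w1=0 w0=1 w3=0
  Δ1: clk:0→1
  (1Δ to stable)
t=5 Δ0: w5=1 w4=0 w2=0 clk=1 w6=1 w1=0 w0=1 w3=0
  Δ1: clk:1→0
  (1Δ to stable)

2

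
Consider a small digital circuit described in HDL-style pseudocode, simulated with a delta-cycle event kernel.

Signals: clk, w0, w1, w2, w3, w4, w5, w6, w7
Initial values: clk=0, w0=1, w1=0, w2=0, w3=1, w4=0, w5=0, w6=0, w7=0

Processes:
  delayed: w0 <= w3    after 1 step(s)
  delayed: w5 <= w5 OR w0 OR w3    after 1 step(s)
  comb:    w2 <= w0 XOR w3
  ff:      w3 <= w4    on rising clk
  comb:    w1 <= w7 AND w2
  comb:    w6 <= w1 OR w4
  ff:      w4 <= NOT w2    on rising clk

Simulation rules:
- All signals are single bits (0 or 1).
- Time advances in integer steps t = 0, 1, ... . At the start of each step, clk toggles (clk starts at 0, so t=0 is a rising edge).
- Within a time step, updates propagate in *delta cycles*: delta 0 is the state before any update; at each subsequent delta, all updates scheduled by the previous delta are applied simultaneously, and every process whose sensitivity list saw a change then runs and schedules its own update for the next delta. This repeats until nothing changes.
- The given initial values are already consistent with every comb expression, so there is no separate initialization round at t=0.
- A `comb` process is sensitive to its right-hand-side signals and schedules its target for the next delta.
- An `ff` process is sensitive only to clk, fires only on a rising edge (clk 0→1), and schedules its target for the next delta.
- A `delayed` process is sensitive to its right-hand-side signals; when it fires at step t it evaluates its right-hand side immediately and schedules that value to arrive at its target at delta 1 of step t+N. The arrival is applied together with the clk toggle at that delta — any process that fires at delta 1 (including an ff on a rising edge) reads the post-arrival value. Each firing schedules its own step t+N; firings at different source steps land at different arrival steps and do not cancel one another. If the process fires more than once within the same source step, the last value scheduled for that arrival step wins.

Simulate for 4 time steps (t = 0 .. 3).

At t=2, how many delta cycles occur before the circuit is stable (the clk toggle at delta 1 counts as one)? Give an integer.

[bits: w2,w4,w3,w1,w5,clk,w0,w6,w7]
t=0: Δ0=001000100 Δ1=001001100 Δ2=010001100 Δ3=110001110 | 3Δ
t=1: Δ0=110001110 Δ1=110010010 Δ2=010010010 | 2Δ
t=2: Δ0=010010010 Δ1=010011010 Δ2=011011010 Δ3=111011010 | 3Δ
t=3: Δ0=111011010 Δ1=111010110 Δ2=011010110 | 2Δ

3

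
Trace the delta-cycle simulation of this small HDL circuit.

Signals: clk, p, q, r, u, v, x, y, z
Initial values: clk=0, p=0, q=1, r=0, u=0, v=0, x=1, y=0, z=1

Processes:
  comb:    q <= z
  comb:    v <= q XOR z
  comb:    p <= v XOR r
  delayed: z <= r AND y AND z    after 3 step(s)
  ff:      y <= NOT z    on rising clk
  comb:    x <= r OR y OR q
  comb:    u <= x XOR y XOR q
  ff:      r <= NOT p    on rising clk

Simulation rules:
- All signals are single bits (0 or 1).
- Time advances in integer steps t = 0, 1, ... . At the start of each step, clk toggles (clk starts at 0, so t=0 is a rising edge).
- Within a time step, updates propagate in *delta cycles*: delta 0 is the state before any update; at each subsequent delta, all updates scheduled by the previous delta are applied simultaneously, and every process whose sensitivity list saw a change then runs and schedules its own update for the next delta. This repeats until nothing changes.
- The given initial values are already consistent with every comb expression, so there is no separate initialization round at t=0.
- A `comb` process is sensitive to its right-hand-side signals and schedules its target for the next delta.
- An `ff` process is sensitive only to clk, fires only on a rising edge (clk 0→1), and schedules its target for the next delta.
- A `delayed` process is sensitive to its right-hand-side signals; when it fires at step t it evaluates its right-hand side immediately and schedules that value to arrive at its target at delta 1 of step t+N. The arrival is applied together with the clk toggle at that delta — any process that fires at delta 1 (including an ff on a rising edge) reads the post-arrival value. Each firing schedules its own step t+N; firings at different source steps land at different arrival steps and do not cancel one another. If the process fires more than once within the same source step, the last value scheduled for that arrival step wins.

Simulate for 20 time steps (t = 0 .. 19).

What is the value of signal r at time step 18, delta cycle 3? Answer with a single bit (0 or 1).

t=0 Δ0: u=0 r=0 p=0 q=1 y=0 v=0 clk=0 x=1 z=1
  Δ1: clk:0→1
  Δ2: r:0→1
  Δ3: p:0→1
  (3Δ to stable)
t=1 Δ0: u=0 r=1 p=1 q=1 y=0 v=0 clk=1 x=1 z=1
  Δ1: clk:1→0
  (1Δ to stable)
t=2 Δ0: u=0 r=1 p=1 q=1 y=0 v=0 clk=0 x=1 z=1
  Δ1: clk:0→1
  Δ2: r:1→0
  Δ3: p:1→0
  (3Δ to stable)
t=3 Δ0: u=0 r=0 p=0 q=1 y=0 v=0 clk=1 x=1 z=1
  Δ1: clk:1→0, z:1→0
  Δ2: q:1→0, v:0→1
  Δ3: u:0→1, p:0→1, v:1→0, x:1→0
  Δ4: u:1→0, p:1→0
  (4Δ to stable)
t=4 Δ0: u=0 r=0 p=0 q=0 y=0 v=0 clk=0 x=0 z=0
  Δ1: clk:0→1
  Δ2: r:0→1, y:0→1
  Δ3: u:0→1, p:0→1, x:0→1
  Δ4: u:1→0
  (4Δ to stable)
t=5 Δ0: u=0 r=1 p=1 q=0 y=1 v=0 clk=1 x=1 z=0
  Δ1: clk:1→0
  (1Δ to stable)
t=6 Δ0: u=0 r=1 p=1 q=0 y=1 v=0 clk=0 x=1 z=0
  Δ1: clk:0→1
  Δ2: r:1→0
  Δ3: p:1→0
  (3Δ to stable)
t=7 Δ0: u=0 r=0 p=0 q=0 y=1 v=0 clk=1 x=1 z=0
  Δ1: clk:1→0
  (1Δ to stable)
t=8 Δ0: u=0 r=0 p=0 q=0 y=1 v=0 clk=0 x=1 z=0
  Δ1: clk:0→1
  Δ2: r:0→1
  Δ3: p:0→1
  (3Δ to stable)
t=9 Δ0: u=0 r=1 p=1 q=0 y=1 v=0 clk=1 x=1 z=0
  Δ1: clk:1→0
  (1Δ to stable)
t=10 Δ0: u=0 r=1 p=1 q=0 y=1 v=0 clk=0 x=1 z=0
  Δ1: clk:0→1
  Δ2: r:1→0
  Δ3: p:1→0
  (3Δ to stable)
t=11 Δ0: u=0 r=0 p=0 q=0 y=1 v=0 clk=1 x=1 z=0
  Δ1: clk:1→0
  (1Δ to stable)
t=12 Δ0: u=0 r=0 p=0 q=0 y=1 v=0 clk=0 x=1 z=0
  Δ1: clk:0→1
  Δ2: r:0→1
  Δ3: p:0→1
  (3Δ to stable)
t=13 Δ0: u=0 r=1 p=1 q=0 y=1 v=0 clk=1 x=1 z=0
  Δ1: clk:1→0
  (1Δ to stable)
t=14 Δ0: u=0 r=1 p=1 q=0 y=1 v=0 clk=0 x=1 z=0
  Δ1: clk:0→1
  Δ2: r:1→0
  Δ3: p:1→0
  (3Δ to stable)
t=15 Δ0: u=0 r=0 p=0 q=0 y=1 v=0 clk=1 x=1 z=0
  Δ1: clk:1→0
  (1Δ to stable)
t=16 Δ0: u=0 r=0 p=0 q=0 y=1 v=0 clk=0 x=1 z=0
  Δ1: clk:0→1
  Δ2: r:0→1
  Δ3: p:0→1
  (3Δ to stable)
t=17 Δ0: u=0 r=1 p=1 q=0 y=1 v=0 clk=1 x=1 z=0
  Δ1: clk:1→0
  (1Δ to stable)
t=18 Δ0: u=0 r=1 p=1 q=0 y=1 v=0 clk=0 x=1 z=0
  Δ1: clk:0→1
  Δ2: r:1→0
  Δ3: p:1→0
  (3Δ to stable)
t=19 Δ0: u=0 r=0 p=0 q=0 y=1 v=0 clk=1 x=1 z=0
  Δ1: clk:1→0
  (1Δ to stable)

0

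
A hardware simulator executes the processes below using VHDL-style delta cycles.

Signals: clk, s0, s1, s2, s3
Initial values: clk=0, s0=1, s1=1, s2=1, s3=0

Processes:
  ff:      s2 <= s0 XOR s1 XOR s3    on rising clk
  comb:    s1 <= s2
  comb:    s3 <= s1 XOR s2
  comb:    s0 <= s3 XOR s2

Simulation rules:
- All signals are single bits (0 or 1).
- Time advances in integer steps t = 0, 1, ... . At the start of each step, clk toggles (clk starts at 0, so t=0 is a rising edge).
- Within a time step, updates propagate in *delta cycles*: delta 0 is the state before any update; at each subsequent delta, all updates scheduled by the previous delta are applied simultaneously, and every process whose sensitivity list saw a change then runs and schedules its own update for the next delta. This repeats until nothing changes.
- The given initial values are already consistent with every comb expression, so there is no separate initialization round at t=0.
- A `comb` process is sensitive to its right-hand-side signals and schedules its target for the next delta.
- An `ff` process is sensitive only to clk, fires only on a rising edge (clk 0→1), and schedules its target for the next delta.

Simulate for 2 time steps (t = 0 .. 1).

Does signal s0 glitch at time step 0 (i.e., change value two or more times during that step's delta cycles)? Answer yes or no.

yes

[bits: s0,s3,s2,clk,s1]
t=0: Δ0=10101 Δ1=10111 Δ2=10011 Δ3=01010 Δ4=10010 Δ5=00010 | 5Δ
t=1: Δ0=00010 Δ1=00000 | 1Δ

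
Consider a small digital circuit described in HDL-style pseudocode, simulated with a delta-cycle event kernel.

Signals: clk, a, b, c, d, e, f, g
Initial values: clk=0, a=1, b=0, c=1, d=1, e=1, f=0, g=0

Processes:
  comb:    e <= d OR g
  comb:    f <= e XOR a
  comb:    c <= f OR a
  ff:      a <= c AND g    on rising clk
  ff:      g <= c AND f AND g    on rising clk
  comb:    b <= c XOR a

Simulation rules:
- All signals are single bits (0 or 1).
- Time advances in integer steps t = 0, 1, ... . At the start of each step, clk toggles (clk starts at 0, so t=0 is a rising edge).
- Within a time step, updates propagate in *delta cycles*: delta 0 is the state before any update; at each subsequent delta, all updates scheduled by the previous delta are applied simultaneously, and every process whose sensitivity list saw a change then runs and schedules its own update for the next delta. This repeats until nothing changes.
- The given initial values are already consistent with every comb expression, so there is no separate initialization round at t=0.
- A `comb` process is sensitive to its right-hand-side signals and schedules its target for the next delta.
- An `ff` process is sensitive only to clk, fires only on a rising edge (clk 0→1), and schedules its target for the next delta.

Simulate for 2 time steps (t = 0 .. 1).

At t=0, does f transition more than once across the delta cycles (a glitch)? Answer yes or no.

no

t=0 Δ0: d=1 f=0 b=0 e=1 a=1 g=0 c=1 clk=0
  Δ1: clk:0→1
  Δ2: a:1→0
  Δ3: f:0→1, b:0→1, c:1→0
  Δ4: b:1→0, c:0→1
  Δ5: b:0→1
  (5Δ to stable)
t=1 Δ0: d=1 f=1 b=1 e=1 a=0 g=0 c=1 clk=1
  Δ1: clk:1→0
  (1Δ to stable)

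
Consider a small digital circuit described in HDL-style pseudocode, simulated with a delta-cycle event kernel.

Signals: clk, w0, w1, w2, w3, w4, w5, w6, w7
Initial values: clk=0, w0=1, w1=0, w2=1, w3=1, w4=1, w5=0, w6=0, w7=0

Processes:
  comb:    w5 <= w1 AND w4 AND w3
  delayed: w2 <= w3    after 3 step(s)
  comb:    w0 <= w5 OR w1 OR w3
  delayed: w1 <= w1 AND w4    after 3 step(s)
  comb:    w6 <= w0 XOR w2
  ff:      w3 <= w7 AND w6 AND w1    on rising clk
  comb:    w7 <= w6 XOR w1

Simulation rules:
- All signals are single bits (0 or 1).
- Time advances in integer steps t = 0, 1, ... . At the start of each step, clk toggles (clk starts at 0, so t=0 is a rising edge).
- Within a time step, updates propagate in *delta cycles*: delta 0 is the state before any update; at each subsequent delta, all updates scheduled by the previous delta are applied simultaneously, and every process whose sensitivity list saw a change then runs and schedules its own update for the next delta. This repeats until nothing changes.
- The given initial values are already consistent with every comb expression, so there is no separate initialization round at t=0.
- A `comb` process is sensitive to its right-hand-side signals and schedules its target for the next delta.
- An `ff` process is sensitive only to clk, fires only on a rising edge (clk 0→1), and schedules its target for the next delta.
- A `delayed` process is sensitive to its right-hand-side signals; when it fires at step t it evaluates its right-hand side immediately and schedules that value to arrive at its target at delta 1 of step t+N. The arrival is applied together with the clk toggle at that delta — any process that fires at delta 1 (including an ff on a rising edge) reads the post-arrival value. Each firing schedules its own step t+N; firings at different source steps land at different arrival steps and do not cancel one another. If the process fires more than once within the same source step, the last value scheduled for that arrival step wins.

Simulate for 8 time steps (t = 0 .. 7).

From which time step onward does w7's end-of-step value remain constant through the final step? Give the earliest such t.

t=0 Δ0: w5=0 w7=0 w6=0 w0=1 clk=0 w2=1 w1=0 w4=1 w3=1
  Δ1: clk:0→1
  Δ2: w3:1→0
  Δ3: w0:1→0
  Δ4: w6:0→1
  Δ5: w7:0→1
  (5Δ to stable)
t=1 Δ0: w5=0 w7=1 w6=1 w0=0 clk=1 w2=1 w1=0 w4=1 w3=0
  Δ1: clk:1→0
  (1Δ to stable)
t=2 Δ0: w5=0 w7=1 w6=1 w0=0 clk=0 w2=1 w1=0 w4=1 w3=0
  Δ1: clk:0→1
  (1Δ to stable)
t=3 Δ0: w5=0 w7=1 w6=1 w0=0 clk=1 w2=1 w1=0 w4=1 w3=0
  Δ1: clk:1→0, w2:1→0
  Δ2: w6:1→0
  Δ3: w7:1→0
  (3Δ to stable)
t=4 Δ0: w5=0 w7=0 w6=0 w0=0 clk=0 w2=0 w1=0 w4=1 w3=0
  Δ1: clk:0→1
  (1Δ to stable)
t=5 Δ0: w5=0 w7=0 w6=0 w0=0 clk=1 w2=0 w1=0 w4=1 w3=0
  Δ1: clk:1→0
  (1Δ to stable)
t=6 Δ0: w5=0 w7=0 w6=0 w0=0 clk=0 w2=0 w1=0 w4=1 w3=0
  Δ1: clk:0→1
  (1Δ to stable)
t=7 Δ0: w5=0 w7=0 w6=0 w0=0 clk=1 w2=0 w1=0 w4=1 w3=0
  Δ1: clk:1→0
  (1Δ to stable)

3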